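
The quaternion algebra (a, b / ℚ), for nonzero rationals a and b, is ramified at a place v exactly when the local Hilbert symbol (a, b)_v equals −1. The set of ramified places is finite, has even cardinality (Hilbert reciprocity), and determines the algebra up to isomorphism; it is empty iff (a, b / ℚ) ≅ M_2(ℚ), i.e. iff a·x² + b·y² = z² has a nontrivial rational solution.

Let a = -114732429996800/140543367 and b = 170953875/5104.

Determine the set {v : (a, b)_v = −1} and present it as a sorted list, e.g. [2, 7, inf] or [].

[3, 17, 19, 23]

(a, b) ≡ (-263053461, 177045) mod (ℚ^×)²; places V = {2, 3, 5, 7, 11, 17, 19, 23, 29, 31, 37, 41, ∞}.
(a,b)_19: α=1, u≡6; β=0, v≡18 (mod 19); (6|19)=+1, (18|19)=-1; sign (−1)^0·+1^0·-1^1 = -1.
(a,b)_∞: sgn(-263053461)=−, sgn(177045)=+, so +1.
(a,b)_23: α=1, u≡5; β=0, v≡21 (mod 23); (5|23)=-1, (21|23)=-1; sign (−1)^0·-1^0·-1^1 = -1.
(a,b)_37: α=1, u≡28; β=3, v≡33 (mod 37); (28|37)=+1, (33|37)=+1; sign (−1)^0·+1^3·+1^1 = +1.
(a,b)_3: α=-1, u≡2; β=3, v≡2 (mod 3); (2|3)=-1, (2|3)=-1; sign (−1)^1·-1^3·-1^-1 = -1.
(a,b)_31: α=-2, u≡17; β=0, v≡25 (mod 31); (17|31)=-1, (25|31)=+1; sign (−1)^0·-1^0·+1^-2 = +1.
(a,b)_5: α=2, u≡4; β=3, v≡4 (mod 5); (4|5)=+1, (4|5)=+1; sign (−1)^0·+1^3·+1^2 = +1.
(a,b)_17: α=1, u≡5; β=0, v≡14 (mod 17); (5|17)=-1, (14|17)=-1; sign (−1)^0·-1^0·-1^1 = -1.
(a,b)_29: α=-1, u≡2; β=-1, v≡3 (mod 29); (2|29)=-1, (3|29)=-1; sign (−1)^0·-1^-1·-1^-1 = +1.
(a,b)_41: α=-2, u≡13; β=0, v≡24 (mod 41); (13|41)=-1, (24|41)=-1; sign (−1)^0·-1^0·-1^-2 = +1.
(a,b)_7: α=2, u≡1; β=0, v≡1 (mod 7); (1|7)=+1, (1|7)=+1; sign (−1)^0·+1^0·+1^2 = +1.
(a,b)_2: α=8, β=-4; u≡3, v≡5 (mod 8); ε(u)ε(v)=1·0, αω(v)=8·1, βω(u)=-4·1; sum ≡ 0  ⇒  +1.
(a,b)_11: α=3, u≡9; β=-1, v≡2 (mod 11); (9|11)=+1, (2|11)=-1; sign (−1)^1·+1^-1·-1^3 = +1.
|Ram(-263053461, 177045)| = 4, even; anisotropic at {3, 17, 19, 23}.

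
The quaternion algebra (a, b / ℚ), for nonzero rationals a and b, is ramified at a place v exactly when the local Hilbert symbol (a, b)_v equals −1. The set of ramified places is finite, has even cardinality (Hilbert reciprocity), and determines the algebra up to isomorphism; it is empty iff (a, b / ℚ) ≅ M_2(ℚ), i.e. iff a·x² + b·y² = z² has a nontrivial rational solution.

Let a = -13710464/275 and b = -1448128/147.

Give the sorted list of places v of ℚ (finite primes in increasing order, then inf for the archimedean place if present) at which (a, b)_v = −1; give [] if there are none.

[3, 17, 53, inf]

Mod squares: a ≡ -2356486, b ≡ -561. Check v ∈ {∞, 2, 3, 5, 7, 11, 17, 43, 47, 53}.
v=5: a=5^-2·(≡1), b=5^0·(≡1) mod 5; (1|5)=+1, (1|5)=+1; (−1)^{-2·0·2}·(+1)^0·(+1)^-2 = +1.
v=43: a=43^1·(≡15), b=43^0·(≡11) mod 43; (15|43)=+1, (11|43)=+1; (−1)^{1·0·21}·(+1)^0·(+1)^1 = +1.
v=17: a=17^0·(≡12), b=17^1·(≡8) mod 17; (12|17)=-1, (8|17)=+1; (−1)^{0·1·8}·(-1)^1·(+1)^0 = -1.
v=3: a=3^0·(≡2), b=3^-1·(≡2) mod 3; (2|3)=-1, (2|3)=-1; (−1)^{0·-1·1}·(-1)^-1·(-1)^0 = -1.
v=2: v_2(a)=7, v_2(b)=6; units ≡ 5, 7 (mod 8); ε·ε+αω+βω = 0·1+7·0+6·1 ≡ 0  ⇒  (a,b)_2 = +1.
v=11: a=11^-1·(≡8), b=11^3·(≡3) mod 11; (8|11)=-1, (3|11)=+1; (−1)^{-1·3·5}·(-1)^3·(+1)^-1 = +1.
v=53: a=53^1·(≡27), b=53^0·(≡14) mod 53; (27|53)=-1, (14|53)=-1; (−1)^{1·0·26}·(-1)^0·(-1)^1 = -1.
v=47: a=47^1·(≡11), b=47^0·(≡6) mod 47; (11|47)=-1, (6|47)=+1; (−1)^{1·0·23}·(-1)^0·(+1)^1 = +1.
v=∞: -2356486 < 0 and -561 < 0  ⇒  (a,b)_∞ = -1.
v=7: a=7^0·(≡1), b=7^-2·(≡6) mod 7; (1|7)=+1, (6|7)=-1; (−1)^{0·-2·3}·(+1)^-2·(-1)^0 = +1.
Ram(-2356486, -561) = {3, 17, 53, ∞}; no ℚ_3-point on the conic.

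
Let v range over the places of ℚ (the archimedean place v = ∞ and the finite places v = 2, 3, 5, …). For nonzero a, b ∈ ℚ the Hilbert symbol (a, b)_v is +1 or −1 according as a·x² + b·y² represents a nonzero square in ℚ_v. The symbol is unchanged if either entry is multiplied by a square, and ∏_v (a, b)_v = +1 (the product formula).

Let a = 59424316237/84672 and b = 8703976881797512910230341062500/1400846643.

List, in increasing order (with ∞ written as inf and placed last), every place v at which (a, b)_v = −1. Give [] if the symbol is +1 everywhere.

[2, 3]

(a, b) ≡ (1097679, 672771) mod (ℚ^×)²; places V = {2, 3, 5, 7, 11, 13, 19, 29, 31, 37, ∞}.
(a,b)_7: α=-2, u≡1; β=-8, v≡2 (mod 7); (1|7)=+1, (2|7)=+1; sign (−1)^0·+1^-8·+1^-2 = +1.
(a,b)_3: α=-3, u≡1; β=-5, v≡1 (mod 3); (1|3)=+1, (1|3)=+1; sign (−1)^1·+1^-5·+1^-3 = -1.
(a,b)_2: α=-6, β=2; u≡7, v≡3 (mod 8); ε(u)ε(v)=1·1, αω(v)=-6·1, βω(u)=2·0; sum ≡ 1  ⇒  -1.
(a,b)_29: α=1, u≡5; β=3, v≡5 (mod 29); (5|29)=+1, (5|29)=+1; sign (−1)^0·+1^3·+1^1 = +1.
(a,b)_11: α=1, u≡10; β=3, v≡1 (mod 11); (10|11)=-1, (1|11)=+1; sign (−1)^1·-1^3·+1^1 = +1.
(a,b)_37: α=1, u≡10; β=3, v≡34 (mod 37); (10|37)=+1, (34|37)=+1; sign (−1)^0·+1^3·+1^1 = +1.
(a,b)_19: α=0, u≡1; β=1, v≡18 (mod 19); (1|19)=+1, (18|19)=-1; sign (−1)^0·+1^1·-1^0 = +1.
(a,b)_13: α=2, u≡6; β=6, v≡11 (mod 13); (6|13)=-1, (11|13)=-1; sign (−1)^0·-1^6·-1^2 = +1.
(a,b)_5: α=0, u≡1; β=6, v≡1 (mod 5); (1|5)=+1, (1|5)=+1; sign (−1)^0·+1^6·+1^0 = +1.
(a,b)_31: α=3, u≡18; β=4, v≡1 (mod 31); (18|31)=+1, (1|31)=+1; sign (−1)^0·+1^4·+1^3 = +1.
(a,b)_∞: sgn(1097679)=+, sgn(672771)=+, so +1.
|Ram(1097679, 672771)| = 2, even; anisotropic at {2, 3}.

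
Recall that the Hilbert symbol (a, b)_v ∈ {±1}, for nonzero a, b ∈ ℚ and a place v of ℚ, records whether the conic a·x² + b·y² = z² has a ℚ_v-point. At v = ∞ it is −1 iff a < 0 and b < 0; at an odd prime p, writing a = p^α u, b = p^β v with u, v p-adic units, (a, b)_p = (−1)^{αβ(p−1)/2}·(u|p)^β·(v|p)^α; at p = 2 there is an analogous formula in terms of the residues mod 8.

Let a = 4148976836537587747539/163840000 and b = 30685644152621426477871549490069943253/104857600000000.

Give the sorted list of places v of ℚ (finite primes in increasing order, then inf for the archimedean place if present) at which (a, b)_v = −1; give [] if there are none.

(a, b) ≡ (2091, 103037) mod (ℚ^×)²; places V = {2, 3, 5, 7, 11, 17, 19, 29, 31, 41, ∞}.
(a,b)_3: α=5, u≡1; β=12, v≡2 (mod 3); (1|3)=+1, (2|3)=-1; sign (−1)^0·+1^12·-1^5 = -1.
(a,b)_2: α=-18, β=-28; u≡3, v≡5 (mod 8); ε(u)ε(v)=1·0, αω(v)=-18·1, βω(u)=-28·1; sum ≡ 0  ⇒  +1.
(a,b)_29: α=2, u≡10; β=3, v≡14 (mod 29); (10|29)=-1, (14|29)=-1; sign (−1)^0·-1^3·-1^2 = -1.
(a,b)_5: α=-4, u≡1; β=-8, v≡3 (mod 5); (1|5)=+1, (3|5)=-1; sign (−1)^0·+1^-8·-1^-4 = +1.
(a,b)_11: α=2, u≡9; β=3, v≡8 (mod 11); (9|11)=+1, (8|11)=-1; sign (−1)^0·+1^3·-1^2 = +1.
(a,b)_7: α=4, u≡5; β=6, v≡1 (mod 7); (5|7)=-1, (1|7)=+1; sign (−1)^0·-1^6·+1^4 = +1.
(a,b)_∞: sgn(2091)=+, sgn(103037)=+, so +1.
(a,b)_17: α=3, u≡9; β=5, v≡2 (mod 17); (9|17)=+1, (2|17)=+1; sign (−1)^0·+1^5·+1^3 = +1.
(a,b)_31: α=2, u≡8; β=4, v≡21 (mod 31); (8|31)=+1, (21|31)=-1; sign (−1)^0·+1^4·-1^2 = +1.
(a,b)_19: α=2, u≡11; β=3, v≡14 (mod 19); (11|19)=+1, (14|19)=-1; sign (−1)^0·+1^3·-1^2 = +1.
(a,b)_41: α=1, u≡31; β=2, v≡25 (mod 41); (31|41)=+1, (25|41)=+1; sign (−1)^0·+1^2·+1^1 = +1.
|Ram(2091, 103037)| = 2, even; anisotropic at {3, 29}.

[3, 29]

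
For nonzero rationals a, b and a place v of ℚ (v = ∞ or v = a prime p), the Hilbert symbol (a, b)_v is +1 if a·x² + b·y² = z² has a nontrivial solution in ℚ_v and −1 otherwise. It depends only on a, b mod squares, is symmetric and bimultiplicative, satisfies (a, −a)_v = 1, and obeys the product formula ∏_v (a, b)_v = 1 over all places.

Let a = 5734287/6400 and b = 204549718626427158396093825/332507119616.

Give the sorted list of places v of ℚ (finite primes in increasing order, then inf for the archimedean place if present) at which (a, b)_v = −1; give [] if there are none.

(a, b) ≡ (663, 462) mod (ℚ^×)²; places V = {2, 3, 5, 7, 11, 13, 17, 31, 37, 43, ∞}.
(a,b)_7: α=0, u≡3; β=-3, v≡5 (mod 7); (3|7)=-1, (5|7)=-1; sign (−1)^0·-1^-3·-1^0 = -1.
(a,b)_2: α=-8, β=-19; u≡7, v≡7 (mod 8); ε(u)ε(v)=1·1, αω(v)=-8·0, βω(u)=-19·0; sum ≡ 1  ⇒  -1.
(a,b)_17: α=1, u≡6; β=0, v≡10 (mod 17); (6|17)=-1, (10|17)=-1; sign (−1)^0·-1^0·-1^1 = -1.
(a,b)_5: α=-2, u≡2; β=2, v≡3 (mod 5); (2|5)=-1, (3|5)=-1; sign (−1)^0·-1^2·-1^-2 = +1.
(a,b)_31: α=2, u≡21; β=6, v≡18 (mod 31); (21|31)=-1, (18|31)=+1; sign (−1)^0·-1^6·+1^2 = +1.
(a,b)_3: α=3, u≡2; β=11, v≡1 (mod 3); (2|3)=-1, (1|3)=+1; sign (−1)^1·-1^11·+1^3 = +1.
(a,b)_13: α=1, u≡12; β=4, v≡7 (mod 13); (12|13)=+1, (7|13)=-1; sign (−1)^0·+1^4·-1^1 = -1.
(a,b)_11: α=0, u≡1; β=3, v≡1 (mod 11); (1|11)=+1, (1|11)=+1; sign (−1)^0·+1^3·+1^0 = +1.
(a,b)_∞: sgn(663)=+, sgn(462)=+, so +1.
(a,b)_43: α=0, u≡3; β=-2, v≡28 (mod 43); (3|43)=-1, (28|43)=-1; sign (−1)^0·-1^-2·-1^0 = +1.
(a,b)_37: α=0, u≡10; β=2, v≡6 (mod 37); (10|37)=+1, (6|37)=-1; sign (−1)^0·+1^2·-1^0 = +1.
(663, 462 / ℚ) ramifies at {2, 7, 13, 17}: a division algebra.

[2, 7, 13, 17]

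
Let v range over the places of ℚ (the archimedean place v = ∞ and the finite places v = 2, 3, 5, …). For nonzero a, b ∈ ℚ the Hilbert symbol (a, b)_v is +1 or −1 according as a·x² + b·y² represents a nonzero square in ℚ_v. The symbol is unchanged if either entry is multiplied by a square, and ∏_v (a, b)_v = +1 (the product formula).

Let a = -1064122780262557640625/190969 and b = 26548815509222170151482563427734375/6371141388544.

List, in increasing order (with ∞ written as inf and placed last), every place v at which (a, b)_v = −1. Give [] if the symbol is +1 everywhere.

(a, b) ≡ (-1001, 352495) mod (ℚ^×)²; places V = {2, 3, 5, 7, 11, 13, 17, 19, 23, 29, ∞}.
(a,b)_5: α=6, u≡4; β=11, v≡1 (mod 5); (4|5)=+1, (1|5)=+1; sign (−1)^0·+1^11·+1^6 = +1.
(a,b)_11: α=3, u≡6; β=3, v≡8 (mod 11); (6|11)=-1, (8|11)=-1; sign (−1)^1·-1^3·-1^3 = -1.
(a,b)_17: α=2, u≡2; β=3, v≡10 (mod 17); (2|17)=+1, (10|17)=-1; sign (−1)^0·+1^3·-1^2 = +1.
(a,b)_3: α=4, u≡1; β=8, v≡1 (mod 3); (1|3)=+1, (1|3)=+1; sign (−1)^0·+1^8·+1^4 = +1.
(a,b)_29: α=2, u≡26; β=3, v≡1 (mod 29); (26|29)=-1, (1|29)=+1; sign (−1)^0·-1^3·+1^2 = -1.
(a,b)_7: α=1, u≡4; β=2, v≡3 (mod 7); (4|7)=+1, (3|7)=-1; sign (−1)^0·+1^2·-1^1 = -1.
(a,b)_13: α=5, u≡12; β=9, v≡4 (mod 13); (12|13)=+1, (4|13)=+1; sign (−1)^0·+1^9·+1^5 = +1.
(a,b)_23: α=-2, u≡7; β=-2, v≡21 (mod 23); (7|23)=-1, (21|23)=-1; sign (−1)^0·-1^-2·-1^-2 = +1.
(a,b)_∞: sgn(-1001)=−, sgn(352495)=+, so +1.
(a,b)_19: α=-2, u≡16; β=-6, v≡17 (mod 19); (16|19)=+1, (17|19)=+1; sign (−1)^0·+1^-6·+1^-2 = +1.
(a,b)_2: α=0, β=-8; u≡7, v≡7 (mod 8); ε(u)ε(v)=1·1, αω(v)=0·0, βω(u)=-8·0; sum ≡ 1  ⇒  -1.
|Ram(-1001, 352495)| = 4, even; anisotropic at {2, 7, 11, 29}.

[2, 7, 11, 29]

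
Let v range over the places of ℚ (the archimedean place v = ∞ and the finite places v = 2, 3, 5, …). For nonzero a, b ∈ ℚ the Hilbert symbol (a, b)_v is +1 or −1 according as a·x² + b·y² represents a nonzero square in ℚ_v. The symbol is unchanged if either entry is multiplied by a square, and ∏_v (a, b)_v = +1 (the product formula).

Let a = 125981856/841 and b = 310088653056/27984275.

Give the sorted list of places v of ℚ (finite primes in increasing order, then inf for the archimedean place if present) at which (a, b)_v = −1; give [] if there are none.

Mod squares: a ≡ 874874, b ≡ 19019. Check v ∈ {∞, 2, 3, 5, 7, 11, 13, 19, 23, 29, 31}.
v=7: a=7^1·(≡2), b=7^1·(≡4) mod 7; (2|7)=+1, (4|7)=+1; (−1)^{1·1·3}·(+1)^1·(+1)^1 = -1.
v=19: a=19^1·(≡16), b=19^1·(≡14) mod 19; (16|19)=+1, (14|19)=-1; (−1)^{1·1·9}·(+1)^1·(-1)^1 = +1.
v=2: v_2(a)=5, v_2(b)=8; units ≡ 5, 3 (mod 8); ε·ε+αω+βω = 0·1+5·1+8·1 ≡ 1  ⇒  (a,b)_2 = -1.
v=13: a=13^1·(≡4), b=13^1·(≡11) mod 13; (4|13)=+1, (11|13)=-1; (−1)^{1·1·6}·(+1)^1·(-1)^1 = -1.
v=29: a=29^-2·(≡27), b=29^-2·(≡25) mod 29; (27|29)=-1, (25|29)=+1; (−1)^{-2·-2·14}·(-1)^-2·(+1)^-2 = +1.
v=∞: 874874 > 0 and 19019 > 0  ⇒  (a,b)_∞ = +1.
v=11: a=11^1·(≡3), b=11^-3·(≡7) mod 11; (3|11)=+1, (7|11)=-1; (−1)^{1·-3·5}·(+1)^-3·(-1)^1 = +1.
v=3: a=3^2·(≡2), b=3^6·(≡2) mod 3; (2|3)=-1, (2|3)=-1; (−1)^{2·6·1}·(-1)^6·(-1)^2 = +1.
v=5: a=5^0·(≡1), b=5^-2·(≡1) mod 5; (1|5)=+1, (1|5)=+1; (−1)^{0·-2·2}·(+1)^-2·(+1)^0 = +1.
v=23: a=23^1·(≡7), b=23^0·(≡7) mod 23; (7|23)=-1, (7|23)=-1; (−1)^{1·0·11}·(-1)^0·(-1)^1 = -1.
v=31: a=31^0·(≡22), b=31^2·(≡2) mod 31; (22|31)=-1, (2|31)=+1; (−1)^{0·2·15}·(-1)^2·(+1)^0 = +1.
Ram(874874, 19019) = {2, 7, 13, 23}; no ℚ_2-point on the conic.

[2, 7, 13, 23]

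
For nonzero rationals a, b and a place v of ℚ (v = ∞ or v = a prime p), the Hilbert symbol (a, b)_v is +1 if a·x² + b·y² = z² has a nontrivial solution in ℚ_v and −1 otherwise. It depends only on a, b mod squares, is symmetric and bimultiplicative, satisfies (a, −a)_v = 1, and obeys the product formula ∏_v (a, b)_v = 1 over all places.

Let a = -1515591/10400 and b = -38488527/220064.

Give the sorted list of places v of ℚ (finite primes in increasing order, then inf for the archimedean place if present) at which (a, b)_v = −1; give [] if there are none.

[17, inf]

Mod squares: a ≡ -6006, b ≡ -102102. Check v ∈ {∞, 2, 3, 5, 7, 11, 13, 17, 23}.
v=11: a=11^1·(≡1), b=11^3·(≡10) mod 11; (1|11)=+1, (10|11)=-1; (−1)^{1·3·5}·(+1)^3·(-1)^1 = +1.
v=13: a=13^-1·(≡2), b=13^-1·(≡7) mod 13; (2|13)=-1, (7|13)=-1; (−1)^{-1·-1·6}·(-1)^-1·(-1)^-1 = +1.
v=2: v_2(a)=-5, v_2(b)=-5; units ≡ 5, 5 (mod 8); ε·ε+αω+βω = 0·0+-5·1+-5·1 ≡ 0  ⇒  (a,b)_2 = +1.
v=17: a=17^0·(≡6), b=17^1·(≡5) mod 17; (6|17)=-1, (5|17)=-1; (−1)^{0·1·8}·(-1)^1·(-1)^0 = -1.
v=23: a=23^0·(≡10), b=23^-2·(≡9) mod 23; (10|23)=-1, (9|23)=+1; (−1)^{0·-2·11}·(-1)^-2·(+1)^0 = +1.
v=5: a=5^-2·(≡4), b=5^0·(≡2) mod 5; (4|5)=+1, (2|5)=-1; (−1)^{-2·0·2}·(+1)^0·(-1)^-2 = +1.
v=7: a=7^1·(≡5), b=7^1·(≡4) mod 7; (5|7)=-1, (4|7)=+1; (−1)^{1·1·3}·(-1)^1·(+1)^1 = +1.
v=∞: -6006 < 0 and -102102 < 0  ⇒  (a,b)_∞ = -1.
v=3: a=3^9·(≡2), b=3^5·(≡1) mod 3; (2|3)=-1, (1|3)=+1; (−1)^{9·5·1}·(-1)^5·(+1)^9 = +1.
Ram(-6006, -102102) = {17, ∞}; no ℚ_17-point on the conic.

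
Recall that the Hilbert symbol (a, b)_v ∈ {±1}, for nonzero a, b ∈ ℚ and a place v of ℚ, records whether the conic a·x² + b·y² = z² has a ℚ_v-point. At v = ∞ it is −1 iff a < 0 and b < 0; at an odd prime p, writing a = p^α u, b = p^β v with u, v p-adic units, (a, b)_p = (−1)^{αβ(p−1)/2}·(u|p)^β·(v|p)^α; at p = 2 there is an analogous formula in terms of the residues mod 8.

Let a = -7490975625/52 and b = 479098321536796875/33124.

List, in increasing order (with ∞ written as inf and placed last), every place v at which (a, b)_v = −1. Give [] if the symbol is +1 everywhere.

[2, 5]

Mod squares: a ≡ -47957, b ≡ 155. Check v ∈ {∞, 2, 3, 5, 7, 13, 17, 19, 31}.
v=2: v_2(a)=-2, v_2(b)=-2; units ≡ 3, 3 (mod 8); ε·ε+αω+βω = 1·1+-2·1+-2·1 ≡ 1  ⇒  (a,b)_2 = -1.
v=∞: -47957 < 0 and 155 > 0  ⇒  (a,b)_∞ = +1.
v=5: a=5^4·(≡2), b=5^7·(≡4) mod 5; (2|5)=-1, (4|5)=+1; (−1)^{4·7·2}·(-1)^7·(+1)^4 = -1.
v=7: a=7^1·(≡1), b=7^-2·(≡1) mod 7; (1|7)=+1, (1|7)=+1; (−1)^{1·-2·3}·(+1)^-2·(+1)^1 = +1.
v=17: a=17^1·(≡2), b=17^4·(≡15) mod 17; (2|17)=+1, (15|17)=+1; (−1)^{1·4·8}·(+1)^4·(+1)^1 = +1.
v=3: a=3^2·(≡1), b=3^8·(≡2) mod 3; (1|3)=+1, (2|3)=-1; (−1)^{2·8·1}·(+1)^8·(-1)^2 = +1.
v=31: a=31^1·(≡15), b=31^1·(≡7) mod 31; (15|31)=-1, (7|31)=+1; (−1)^{1·1·15}·(-1)^1·(+1)^1 = +1.
v=13: a=13^-1·(≡9), b=13^-2·(≡4) mod 13; (9|13)=+1, (4|13)=+1; (−1)^{-1·-2·6}·(+1)^-2·(+1)^-1 = +1.
v=19: a=19^2·(≡12), b=19^2·(≡3) mod 19; (12|19)=-1, (3|19)=-1; (−1)^{2·2·9}·(-1)^2·(-1)^2 = +1.
Ram(-47957, 155) = {2, 5}; no ℚ_2-point on the conic.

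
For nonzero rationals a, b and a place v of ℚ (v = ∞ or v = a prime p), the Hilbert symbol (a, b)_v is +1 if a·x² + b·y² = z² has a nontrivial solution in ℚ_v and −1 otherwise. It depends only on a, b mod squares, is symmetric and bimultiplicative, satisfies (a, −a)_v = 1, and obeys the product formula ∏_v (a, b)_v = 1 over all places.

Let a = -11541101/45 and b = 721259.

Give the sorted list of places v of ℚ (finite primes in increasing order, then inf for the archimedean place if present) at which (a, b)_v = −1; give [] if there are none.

[2, 7, 13, 19]

Mod squares: a ≡ -476905, b ≡ 721259. Check v ∈ {∞, 2, 3, 5, 7, 11, 13, 17, 19, 23, 29}.
v=29: a=29^1·(≡18), b=29^1·(≡18) mod 29; (18|29)=-1, (18|29)=-1; (−1)^{1·1·14}·(-1)^1·(-1)^1 = +1.
v=2: v_2(a)=0, v_2(b)=0; units ≡ 7, 3 (mod 8); ε·ε+αω+βω = 1·1+0·1+0·0 ≡ 1  ⇒  (a,b)_2 = -1.
v=19: a=19^0·(≡18), b=19^1·(≡18) mod 19; (18|19)=-1, (18|19)=-1; (−1)^{0·1·9}·(-1)^1·(-1)^0 = -1.
v=7: a=7^0·(≡3), b=7^1·(≡4) mod 7; (3|7)=-1, (4|7)=+1; (−1)^{0·1·3}·(-1)^1·(+1)^0 = -1.
v=11: a=11^3·(≡8), b=11^1·(≡9) mod 11; (8|11)=-1, (9|11)=+1; (−1)^{3·1·5}·(-1)^1·(+1)^3 = +1.
v=13: a=13^1·(≡1), b=13^0·(≡6) mod 13; (1|13)=+1, (6|13)=-1; (−1)^{1·0·6}·(+1)^0·(-1)^1 = -1.
v=17: a=17^0·(≡15), b=17^1·(≡12) mod 17; (15|17)=+1, (12|17)=-1; (−1)^{0·1·8}·(+1)^1·(-1)^0 = +1.
v=∞: -476905 < 0 and 721259 > 0  ⇒  (a,b)_∞ = +1.
v=3: a=3^-2·(≡2), b=3^0·(≡2) mod 3; (2|3)=-1, (2|3)=-1; (−1)^{-2·0·1}·(-1)^0·(-1)^-2 = +1.
v=23: a=23^1·(≡19), b=23^0·(≡2) mod 23; (19|23)=-1, (2|23)=+1; (−1)^{1·0·11}·(-1)^0·(+1)^1 = +1.
v=5: a=5^-1·(≡1), b=5^0·(≡4) mod 5; (1|5)=+1, (4|5)=+1; (−1)^{-1·0·2}·(+1)^0·(+1)^-1 = +1.
|Ram(-476905, 721259)| = 4, even; anisotropic at {2, 7, 13, 19}.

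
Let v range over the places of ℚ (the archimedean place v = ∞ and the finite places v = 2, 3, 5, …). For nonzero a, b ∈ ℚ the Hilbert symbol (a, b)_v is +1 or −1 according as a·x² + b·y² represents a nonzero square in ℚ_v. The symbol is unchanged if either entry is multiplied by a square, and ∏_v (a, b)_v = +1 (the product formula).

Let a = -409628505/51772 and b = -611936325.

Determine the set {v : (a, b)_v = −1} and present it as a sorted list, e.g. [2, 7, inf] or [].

(a, b) ≡ (-15015, -133) mod (ℚ^×)²; places V = {2, 3, 5, 7, 11, 13, 19, 23, 43, ∞}.
(a,b)_23: α=2, u≡4; β=0, v≡19 (mod 23); (4|23)=+1, (19|23)=-1; sign (−1)^0·+1^0·-1^2 = +1.
(a,b)_11: α=1, u≡10; β=2, v≡2 (mod 11); (10|11)=-1, (2|11)=-1; sign (−1)^0·-1^2·-1^1 = -1.
(a,b)_5: α=1, u≡2; β=2, v≡2 (mod 5); (2|5)=-1, (2|5)=-1; sign (−1)^0·-1^2·-1^1 = -1.
(a,b)_43: α=-2, u≡41; β=0, v≡29 (mod 43); (41|43)=+1, (29|43)=-1; sign (−1)^0·+1^0·-1^-2 = +1.
(a,b)_2: α=-2, β=0; u≡1, v≡3 (mod 8); ε(u)ε(v)=0·1, αω(v)=-2·1, βω(u)=0·0; sum ≡ 0  ⇒  +1.
(a,b)_3: α=1, u≡2; β=2, v≡2 (mod 3); (2|3)=-1, (2|3)=-1; sign (−1)^0·-1^2·-1^1 = -1.
(a,b)_7: α=-1, u≡2; β=1, v≡4 (mod 7); (2|7)=+1, (4|7)=+1; sign (−1)^1·+1^1·+1^-1 = -1.
(a,b)_13: α=1, u≡8; β=2, v≡4 (mod 13); (8|13)=-1, (4|13)=+1; sign (−1)^0·-1^2·+1^1 = +1.
(a,b)_19: α=2, u≡2; β=1, v≡10 (mod 19); (2|19)=-1, (10|19)=-1; sign (−1)^0·-1^1·-1^2 = -1.
(a,b)_∞: sgn(-15015)=−, sgn(-133)=−, so -1.
Ram(-15015, -133) = {3, 5, 7, 11, 19, ∞}; no ℚ_3-point on the conic.

[3, 5, 7, 11, 19, inf]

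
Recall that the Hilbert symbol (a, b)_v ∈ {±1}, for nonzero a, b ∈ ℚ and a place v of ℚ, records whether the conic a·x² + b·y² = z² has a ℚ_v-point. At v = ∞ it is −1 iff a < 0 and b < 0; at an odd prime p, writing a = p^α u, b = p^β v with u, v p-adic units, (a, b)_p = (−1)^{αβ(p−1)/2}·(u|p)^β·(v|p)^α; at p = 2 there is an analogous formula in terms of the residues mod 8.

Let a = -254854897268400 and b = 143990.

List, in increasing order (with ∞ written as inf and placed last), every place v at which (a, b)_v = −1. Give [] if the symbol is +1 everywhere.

[2, 7, 11, 17]

(a, b) ≡ (-11, 1190) mod (ℚ^×)²; places V = {2, 3, 5, 7, 11, 13, 17, ∞}.
(a,b)_2: α=4, β=1; u≡5, v≡3 (mod 8); ε(u)ε(v)=0·1, αω(v)=4·1, βω(u)=1·1; sum ≡ 1  ⇒  -1.
(a,b)_7: α=0, u≡5; β=1, v≡4 (mod 7); (5|7)=-1, (4|7)=+1; sign (−1)^0·-1^1·+1^0 = -1.
(a,b)_11: α=5, u≡6; β=2, v≡2 (mod 11); (6|11)=-1, (2|11)=-1; sign (−1)^0·-1^2·-1^5 = -1.
(a,b)_5: α=2, u≡4; β=1, v≡3 (mod 5); (4|5)=+1, (3|5)=-1; sign (−1)^0·+1^1·-1^2 = +1.
(a,b)_∞: sgn(-11)=−, sgn(1190)=+, so +1.
(a,b)_3: α=4, u≡1; β=0, v≡2 (mod 3); (1|3)=+1, (2|3)=-1; sign (−1)^0·+1^0·-1^4 = +1.
(a,b)_17: α=2, u≡14; β=1, v≡4 (mod 17); (14|17)=-1, (4|17)=+1; sign (−1)^0·-1^1·+1^2 = -1.
(a,b)_13: α=2, u≡7; β=0, v≡2 (mod 13); (7|13)=-1, (2|13)=-1; sign (−1)^0·-1^0·-1^2 = +1.
|Ram(-11, 1190)| = 4, even; anisotropic at {2, 7, 11, 17}.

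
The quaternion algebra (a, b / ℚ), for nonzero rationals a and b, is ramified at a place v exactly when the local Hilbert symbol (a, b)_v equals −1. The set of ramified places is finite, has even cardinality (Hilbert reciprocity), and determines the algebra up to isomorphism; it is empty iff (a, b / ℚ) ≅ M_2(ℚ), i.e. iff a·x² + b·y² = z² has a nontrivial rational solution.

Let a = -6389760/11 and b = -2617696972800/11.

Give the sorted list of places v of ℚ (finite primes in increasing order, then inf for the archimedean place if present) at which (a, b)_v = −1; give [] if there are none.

(a, b) ≡ (-4290, -77) mod (ℚ^×)²; places V = {2, 3, 5, 7, 11, 13, ∞}.
(a,b)_7: α=0, u≡2; β=5, v≡5 (mod 7); (2|7)=+1, (5|7)=-1; sign (−1)^0·+1^5·-1^0 = +1.
(a,b)_3: α=1, u≡1; β=2, v≡1 (mod 3); (1|3)=+1, (1|3)=+1; sign (−1)^0·+1^2·+1^1 = +1.
(a,b)_∞: sgn(-4290)=−, sgn(-77)=−, so -1.
(a,b)_11: α=-1, u≡8; β=-1, v≡3 (mod 11); (8|11)=-1, (3|11)=+1; sign (−1)^1·-1^-1·+1^-1 = +1.
(a,b)_13: α=1, u≡8; β=2, v≡9 (mod 13); (8|13)=-1, (9|13)=+1; sign (−1)^0·-1^2·+1^1 = +1.
(a,b)_2: α=15, β=12; u≡7, v≡3 (mod 8); ε(u)ε(v)=1·1, αω(v)=15·1, βω(u)=12·0; sum ≡ 0  ⇒  +1.
(a,b)_5: α=1, u≡3; β=2, v≡3 (mod 5); (3|5)=-1, (3|5)=-1; sign (−1)^0·-1^2·-1^1 = -1.
|Ram(-4290, -77)| = 2, even; anisotropic at {5, ∞}.

[5, inf]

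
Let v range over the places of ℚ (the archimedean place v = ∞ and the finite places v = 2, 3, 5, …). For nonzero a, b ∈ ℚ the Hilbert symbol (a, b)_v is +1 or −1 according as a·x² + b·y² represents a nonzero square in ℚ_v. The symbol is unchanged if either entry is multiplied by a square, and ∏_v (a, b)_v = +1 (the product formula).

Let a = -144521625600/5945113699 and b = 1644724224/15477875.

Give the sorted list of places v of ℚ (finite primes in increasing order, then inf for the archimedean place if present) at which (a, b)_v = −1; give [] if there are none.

Mod squares: a ≡ -19, b ≡ 2310. Check v ∈ {∞, 2, 3, 5, 7, 11, 13, 19}.
v=3: a=3^6·(≡2), b=3^3·(≡2) mod 3; (2|3)=-1, (2|3)=-1; (−1)^{6·3·1}·(-1)^3·(-1)^6 = -1.
v=∞: -19 < 0 and 2310 > 0  ⇒  (a,b)_∞ = +1.
v=7: a=7^-4·(≡4), b=7^-3·(≡1) mod 7; (4|7)=+1, (1|7)=+1; (−1)^{-4·-3·3}·(+1)^-3·(+1)^-4 = +1.
v=11: a=11^2·(≡5), b=11^1·(≡4) mod 11; (5|11)=+1, (4|11)=+1; (−1)^{2·1·5}·(+1)^1·(+1)^2 = +1.
v=13: a=13^0·(≡5), b=13^2·(≡1) mod 13; (5|13)=-1, (1|13)=+1; (−1)^{0·2·6}·(-1)^2·(+1)^0 = +1.
v=19: a=19^-5·(≡18), b=19^-2·(≡17) mod 19; (18|19)=-1, (17|19)=+1; (−1)^{-5·-2·9}·(-1)^-2·(+1)^-5 = +1.
v=2: v_2(a)=16, v_2(b)=15; units ≡ 5, 3 (mod 8); ε·ε+αω+βω = 0·1+16·1+15·1 ≡ 1  ⇒  (a,b)_2 = -1.
v=5: a=5^2·(≡4), b=5^-3·(≡3) mod 5; (4|5)=+1, (3|5)=-1; (−1)^{2·-3·2}·(+1)^-3·(-1)^2 = +1.
|Ram(-19, 2310)| = 2, even; anisotropic at {2, 3}.

[2, 3]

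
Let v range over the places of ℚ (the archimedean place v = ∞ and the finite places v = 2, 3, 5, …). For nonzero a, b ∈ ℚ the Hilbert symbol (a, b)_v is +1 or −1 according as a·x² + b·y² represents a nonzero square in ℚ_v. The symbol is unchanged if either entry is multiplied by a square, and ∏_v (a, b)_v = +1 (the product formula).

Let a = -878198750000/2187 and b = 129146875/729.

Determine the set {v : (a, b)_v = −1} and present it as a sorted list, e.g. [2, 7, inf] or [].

[2, 11]

Mod squares: a ≡ -36465, b ≡ 715. Check v ∈ {∞, 2, 3, 5, 11, 13, 17}.
v=2: v_2(a)=4, v_2(b)=0; units ≡ 7, 3 (mod 8); ε·ε+αω+βω = 1·1+4·1+0·0 ≡ 1  ⇒  (a,b)_2 = -1.
v=13: a=13^1·(≡10), b=13^1·(≡9) mod 13; (10|13)=+1, (9|13)=+1; (−1)^{1·1·6}·(+1)^1·(+1)^1 = +1.
v=∞: -36465 < 0 and 715 > 0  ⇒  (a,b)_∞ = +1.
v=11: a=11^1·(≡6), b=11^1·(≡2) mod 11; (6|11)=-1, (2|11)=-1; (−1)^{1·1·5}·(-1)^1·(-1)^1 = -1.
v=3: a=3^-7·(≡1), b=3^-6·(≡1) mod 3; (1|3)=+1, (1|3)=+1; (−1)^{-7·-6·1}·(+1)^-6·(+1)^-7 = +1.
v=5: a=5^7·(≡3), b=5^5·(≡3) mod 5; (3|5)=-1, (3|5)=-1; (−1)^{7·5·2}·(-1)^5·(-1)^7 = +1.
v=17: a=17^3·(≡11), b=17^2·(≡2) mod 17; (11|17)=-1, (2|17)=+1; (−1)^{3·2·8}·(-1)^2·(+1)^3 = +1.
Ram(-36465, 715) = {2, 11}; no ℚ_2-point on the conic.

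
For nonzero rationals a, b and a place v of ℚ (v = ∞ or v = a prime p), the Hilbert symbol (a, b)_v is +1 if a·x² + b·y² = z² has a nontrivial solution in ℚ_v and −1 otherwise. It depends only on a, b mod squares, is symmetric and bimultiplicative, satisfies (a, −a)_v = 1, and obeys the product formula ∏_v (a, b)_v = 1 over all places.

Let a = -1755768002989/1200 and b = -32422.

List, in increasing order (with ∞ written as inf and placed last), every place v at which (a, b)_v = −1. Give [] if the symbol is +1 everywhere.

[3, 11, 13, inf]

Mod squares: a ≡ -756327, b ≡ -32422. Check v ∈ {∞, 2, 3, 5, 7, 11, 13, 29, 41, 43}.
v=2: v_2(a)=-4, v_2(b)=1; units ≡ 1, 5 (mod 8); ε·ε+αω+βω = 0·0+-4·1+1·0 ≡ 0  ⇒  (a,b)_2 = +1.
v=13: a=13^3·(≡9), b=13^1·(≡2) mod 13; (9|13)=+1, (2|13)=-1; (−1)^{3·1·6}·(+1)^1·(-1)^3 = -1.
v=43: a=43^1·(≡14), b=43^1·(≡20) mod 43; (14|43)=+1, (20|43)=-1; (−1)^{1·1·21}·(+1)^1·(-1)^1 = +1.
v=5: a=5^-2·(≡2), b=5^0·(≡3) mod 5; (2|5)=-1, (3|5)=-1; (−1)^{-2·0·2}·(-1)^0·(-1)^-2 = +1.
v=7: a=7^2·(≡1), b=7^0·(≡2) mod 7; (1|7)=+1, (2|7)=+1; (−1)^{2·0·3}·(+1)^0·(+1)^2 = +1.
v=∞: -756327 < 0 and -32422 < 0  ⇒  (a,b)_∞ = -1.
v=29: a=29^2·(≡1), b=29^1·(≡13) mod 29; (1|29)=+1, (13|29)=+1; (−1)^{2·1·14}·(+1)^1·(+1)^2 = +1.
v=11: a=11^1·(≡5), b=11^0·(≡6) mod 11; (5|11)=+1, (6|11)=-1; (−1)^{1·0·5}·(+1)^0·(-1)^1 = -1.
v=41: a=41^1·(≡13), b=41^0·(≡9) mod 41; (13|41)=-1, (9|41)=+1; (−1)^{1·0·20}·(-1)^0·(+1)^1 = +1.
v=3: a=3^-1·(≡2), b=3^0·(≡2) mod 3; (2|3)=-1, (2|3)=-1; (−1)^{-1·0·1}·(-1)^0·(-1)^-1 = -1.
|Ram(-756327, -32422)| = 4, even; anisotropic at {3, 11, 13, ∞}.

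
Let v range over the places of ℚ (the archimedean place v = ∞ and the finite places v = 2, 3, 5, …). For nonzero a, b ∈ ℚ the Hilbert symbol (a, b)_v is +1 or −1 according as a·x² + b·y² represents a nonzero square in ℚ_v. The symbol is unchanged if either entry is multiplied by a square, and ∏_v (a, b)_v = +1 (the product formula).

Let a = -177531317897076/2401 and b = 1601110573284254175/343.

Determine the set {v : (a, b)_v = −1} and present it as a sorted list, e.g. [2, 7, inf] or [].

Mod squares: a ≡ -55906149, b ≡ 271201. Check v ∈ {∞, 2, 3, 5, 7, 11, 13, 17, 37, 43, 53}.
v=7: a=7^-4·(≡4), b=7^-3·(≡3) mod 7; (4|7)=+1, (3|7)=-1; (−1)^{-4·-3·3}·(+1)^-3·(-1)^-4 = +1.
v=53: a=53^1·(≡14), b=53^1·(≡17) mod 53; (14|53)=-1, (17|53)=+1; (−1)^{1·1·26}·(-1)^1·(+1)^1 = -1.
v=5: a=5^0·(≡4), b=5^2·(≡4) mod 5; (4|5)=+1, (4|5)=+1; (−1)^{0·2·2}·(+1)^2·(+1)^0 = +1.
v=13: a=13^1·(≡2), b=13^2·(≡5) mod 13; (2|13)=-1, (5|13)=-1; (−1)^{1·2·6}·(-1)^2·(-1)^1 = -1.
v=11: a=11^2·(≡5), b=11^2·(≡8) mod 11; (5|11)=+1, (8|11)=-1; (−1)^{2·2·5}·(+1)^2·(-1)^2 = +1.
v=3: a=3^9·(≡2), b=3^10·(≡1) mod 3; (2|3)=-1, (1|3)=+1; (−1)^{9·10·1}·(-1)^10·(+1)^9 = +1.
v=17: a=17^1·(≡13), b=17^1·(≡7) mod 17; (13|17)=+1, (7|17)=-1; (−1)^{1·1·8}·(+1)^1·(-1)^1 = -1.
v=∞: -55906149 < 0 and 271201 > 0  ⇒  (a,b)_∞ = +1.
v=2: v_2(a)=2, v_2(b)=0; units ≡ 3, 1 (mod 8); ε·ε+αω+βω = 1·0+2·0+0·1 ≡ 0  ⇒  (a,b)_2 = +1.
v=43: a=43^1·(≡37), b=43^1·(≡22) mod 43; (37|43)=-1, (22|43)=-1; (−1)^{1·1·21}·(-1)^1·(-1)^1 = -1.
v=37: a=37^1·(≡35), b=37^2·(≡27) mod 37; (35|37)=-1, (27|37)=+1; (−1)^{1·2·18}·(-1)^2·(+1)^1 = +1.
Ram(-55906149, 271201) = {13, 17, 43, 53}; no ℚ_13-point on the conic.

[13, 17, 43, 53]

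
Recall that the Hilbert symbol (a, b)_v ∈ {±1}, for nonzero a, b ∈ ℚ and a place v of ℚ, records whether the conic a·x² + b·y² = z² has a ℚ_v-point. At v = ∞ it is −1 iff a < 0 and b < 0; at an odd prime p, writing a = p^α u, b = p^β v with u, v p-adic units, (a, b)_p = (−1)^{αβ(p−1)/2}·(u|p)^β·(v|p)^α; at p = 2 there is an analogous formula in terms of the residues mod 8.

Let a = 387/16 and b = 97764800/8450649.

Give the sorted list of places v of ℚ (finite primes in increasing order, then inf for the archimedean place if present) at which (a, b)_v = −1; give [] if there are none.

Mod squares: a ≡ 43, b ≡ 1247. Check v ∈ {∞, 2, 3, 5, 7, 17, 19, 29, 43}.
v=5: a=5^0·(≡2), b=5^2·(≡3) mod 5; (2|5)=-1, (3|5)=-1; (−1)^{0·2·2}·(-1)^2·(-1)^0 = +1.
v=29: a=29^0·(≡26), b=29^1·(≡12) mod 29; (26|29)=-1, (12|29)=-1; (−1)^{0·1·14}·(-1)^1·(-1)^0 = -1.
v=3: a=3^2·(≡1), b=3^-4·(≡2) mod 3; (1|3)=+1, (2|3)=-1; (−1)^{2·-4·1}·(+1)^-4·(-1)^2 = +1.
v=43: a=43^1·(≡14), b=43^1·(≡20) mod 43; (14|43)=+1, (20|43)=-1; (−1)^{1·1·21}·(+1)^1·(-1)^1 = +1.
v=7: a=7^0·(≡1), b=7^2·(≡1) mod 7; (1|7)=+1, (1|7)=+1; (−1)^{0·2·3}·(+1)^2·(+1)^0 = +1.
v=19: a=19^0·(≡4), b=19^-2·(≡15) mod 19; (4|19)=+1, (15|19)=-1; (−1)^{0·-2·9}·(+1)^-2·(-1)^0 = +1.
v=2: v_2(a)=-4, v_2(b)=6; units ≡ 3, 7 (mod 8); ε·ε+αω+βω = 1·1+-4·0+6·1 ≡ 1  ⇒  (a,b)_2 = -1.
v=∞: 43 > 0 and 1247 > 0  ⇒  (a,b)_∞ = +1.
v=17: a=17^0·(≡4), b=17^-2·(≡10) mod 17; (4|17)=+1, (10|17)=-1; (−1)^{0·-2·8}·(+1)^-2·(-1)^0 = +1.
|Ram(43, 1247)| = 2, even; anisotropic at {2, 29}.

[2, 29]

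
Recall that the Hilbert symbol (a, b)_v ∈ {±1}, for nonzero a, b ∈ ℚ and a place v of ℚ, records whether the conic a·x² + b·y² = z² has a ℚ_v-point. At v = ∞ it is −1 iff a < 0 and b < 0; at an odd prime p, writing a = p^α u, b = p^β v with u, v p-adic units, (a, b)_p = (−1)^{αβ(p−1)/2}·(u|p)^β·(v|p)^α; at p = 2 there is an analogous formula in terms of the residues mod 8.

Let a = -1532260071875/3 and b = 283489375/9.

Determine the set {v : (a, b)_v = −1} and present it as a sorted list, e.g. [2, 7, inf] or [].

(a, b) ≡ (-13903305, 453583) mod (ℚ^×)²; places V = {2, 3, 5, 13, 23, 37, 41, 47, ∞}.
(a,b)_5: α=5, u≡4; β=4, v≡2 (mod 5); (4|5)=+1, (2|5)=-1; sign (−1)^0·+1^4·-1^5 = -1.
(a,b)_37: α=1, u≡11; β=1, v≡7 (mod 37); (11|37)=+1, (7|37)=+1; sign (−1)^0·+1^1·+1^1 = +1.
(a,b)_13: α=1, u≡12; β=1, v≡10 (mod 13); (12|13)=+1, (10|13)=+1; sign (−1)^0·+1^1·+1^1 = +1.
(a,b)_∞: sgn(-13903305)=−, sgn(453583)=+, so +1.
(a,b)_47: α=1, u≡9; β=0, v≡20 (mod 47); (9|47)=+1, (20|47)=-1; sign (−1)^0·+1^0·-1^1 = -1.
(a,b)_3: α=-1, u≡1; β=-2, v≡1 (mod 3); (1|3)=+1, (1|3)=+1; sign (−1)^0·+1^-2·+1^-1 = +1.
(a,b)_23: α=2, u≡10; β=1, v≡7 (mod 23); (10|23)=-1, (7|23)=-1; sign (−1)^0·-1^1·-1^2 = -1.
(a,b)_2: α=0, β=0; u≡7, v≡7 (mod 8); ε(u)ε(v)=1·1, αω(v)=0·0, βω(u)=0·0; sum ≡ 1  ⇒  -1.
(a,b)_41: α=1, u≡28; β=1, v≡15 (mod 41); (28|41)=-1, (15|41)=-1; sign (−1)^0·-1^1·-1^1 = +1.
|Ram(-13903305, 453583)| = 4, even; anisotropic at {2, 5, 23, 47}.

[2, 5, 23, 47]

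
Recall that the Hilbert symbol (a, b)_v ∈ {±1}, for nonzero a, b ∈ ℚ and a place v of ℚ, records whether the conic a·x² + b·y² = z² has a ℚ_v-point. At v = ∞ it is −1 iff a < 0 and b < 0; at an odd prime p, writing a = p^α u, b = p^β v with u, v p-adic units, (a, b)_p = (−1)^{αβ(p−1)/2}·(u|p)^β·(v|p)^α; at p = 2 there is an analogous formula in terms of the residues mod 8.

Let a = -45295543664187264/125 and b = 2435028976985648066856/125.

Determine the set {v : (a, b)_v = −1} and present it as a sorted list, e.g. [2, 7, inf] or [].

(a, b) ≡ (-387430, 4114119170) mod (ℚ^×)²; places V = {2, 3, 5, 7, 17, 37, 41, 43, 53, ∞}.
(a,b)_7: α=2, u≡6; β=3, v≡3 (mod 7); (6|7)=-1, (3|7)=-1; sign (−1)^0·-1^3·-1^2 = -1.
(a,b)_5: α=-3, u≡1; β=-3, v≡1 (mod 5); (1|5)=+1, (1|5)=+1; sign (−1)^0·+1^-3·+1^-3 = +1.
(a,b)_53: α=1, u≡7; β=1, v≡19 (mod 53); (7|53)=+1, (19|53)=-1; sign (−1)^0·+1^1·-1^1 = -1.
(a,b)_2: α=7, β=3; u≡5, v≡1 (mod 8); ε(u)ε(v)=0·0, αω(v)=7·0, βω(u)=3·1; sum ≡ 1  ⇒  -1.
(a,b)_3: α=4, u≡2; β=8, v≡2 (mod 3); (2|3)=-1, (2|3)=-1; sign (−1)^0·-1^8·-1^4 = +1.
(a,b)_41: α=2, u≡16; β=3, v≡13 (mod 41); (16|41)=+1, (13|41)=-1; sign (−1)^0·+1^3·-1^2 = +1.
(a,b)_43: α=1, u≡33; β=1, v≡17 (mod 43); (33|43)=-1, (17|43)=+1; sign (−1)^1·-1^1·+1^1 = +1.
(a,b)_∞: sgn(-387430)=−, sgn(4114119170)=+, so +1.
(a,b)_37: α=2, u≡21; β=3, v≡11 (mod 37); (21|37)=+1, (11|37)=+1; sign (−1)^0·+1^3·+1^2 = +1.
(a,b)_17: α=1, u≡12; β=1, v≡16 (mod 17); (12|17)=-1, (16|17)=+1; sign (−1)^0·-1^1·+1^1 = -1.
|Ram(-387430, 4114119170)| = 4, even; anisotropic at {2, 7, 17, 53}.

[2, 7, 17, 53]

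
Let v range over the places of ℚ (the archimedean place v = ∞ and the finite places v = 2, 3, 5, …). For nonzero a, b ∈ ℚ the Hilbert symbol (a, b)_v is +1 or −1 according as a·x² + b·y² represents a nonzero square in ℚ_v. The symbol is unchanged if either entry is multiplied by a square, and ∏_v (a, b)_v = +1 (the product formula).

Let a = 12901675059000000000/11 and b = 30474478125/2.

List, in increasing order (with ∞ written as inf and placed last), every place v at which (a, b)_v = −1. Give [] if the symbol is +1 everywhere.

[3, 5, 11, 13]

(a, b) ≡ (10010, 2730) mod (ℚ^×)²; places V = {2, 3, 5, 7, 11, 13, ∞}.
(a,b)_3: α=10, u≡2; β=7, v≡1 (mod 3); (2|3)=-1, (1|3)=+1; sign (−1)^0·-1^7·+1^10 = -1.
(a,b)_2: α=9, β=-1; u≡5, v≡5 (mod 8); ε(u)ε(v)=0·0, αω(v)=9·1, βω(u)=-1·1; sum ≡ 0  ⇒  +1.
(a,b)_5: α=9, u≡3; β=5, v≡4 (mod 5); (3|5)=-1, (4|5)=+1; sign (−1)^0·-1^5·+1^9 = -1.
(a,b)_11: α=-1, u≡2; β=0, v≡7 (mod 11); (2|11)=-1, (7|11)=-1; sign (−1)^0·-1^0·-1^-1 = -1.
(a,b)_7: α=5, u≡1; β=3, v≡6 (mod 7); (1|7)=+1, (6|7)=-1; sign (−1)^1·+1^3·-1^5 = +1.
(a,b)_13: α=1, u≡10; β=1, v≡5 (mod 13); (10|13)=+1, (5|13)=-1; sign (−1)^0·+1^1·-1^1 = -1.
(a,b)_∞: sgn(10010)=+, sgn(2730)=+, so +1.
|Ram(10010, 2730)| = 4, even; anisotropic at {3, 5, 11, 13}.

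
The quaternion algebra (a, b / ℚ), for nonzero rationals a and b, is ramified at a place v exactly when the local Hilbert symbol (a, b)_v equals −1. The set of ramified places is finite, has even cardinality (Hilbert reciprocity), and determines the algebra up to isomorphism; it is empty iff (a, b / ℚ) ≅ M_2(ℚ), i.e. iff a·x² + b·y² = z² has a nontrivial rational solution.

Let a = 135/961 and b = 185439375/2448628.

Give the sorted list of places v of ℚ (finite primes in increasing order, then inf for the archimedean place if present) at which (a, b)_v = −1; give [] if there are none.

[2, 3, 13, 37]

Mod squares: a ≡ 15, b ≡ 5291. Check v ∈ {∞, 2, 3, 5, 7, 11, 13, 31, 37}.
v=13: a=13^0·(≡8), b=13^-1·(≡9) mod 13; (8|13)=-1, (9|13)=+1; (−1)^{0·-1·6}·(-1)^-1·(+1)^0 = -1.
v=11: a=11^0·(≡9), b=11^1·(≡7) mod 11; (9|11)=+1, (7|11)=-1; (−1)^{0·1·5}·(+1)^1·(-1)^0 = +1.
v=5: a=5^1·(≡2), b=5^4·(≡1) mod 5; (2|5)=-1, (1|5)=+1; (−1)^{1·4·2}·(-1)^4·(+1)^1 = +1.
v=2: v_2(a)=0, v_2(b)=-2; units ≡ 7, 3 (mod 8); ε·ε+αω+βω = 1·1+0·1+-2·0 ≡ 1  ⇒  (a,b)_2 = -1.
v=3: a=3^3·(≡2), b=3^6·(≡2) mod 3; (2|3)=-1, (2|3)=-1; (−1)^{3·6·1}·(-1)^6·(-1)^3 = -1.
v=37: a=37^0·(≡13), b=37^1·(≡8) mod 37; (13|37)=-1, (8|37)=-1; (−1)^{0·1·18}·(-1)^1·(-1)^0 = -1.
v=31: a=31^-2·(≡11), b=31^-2·(≡12) mod 31; (11|31)=-1, (12|31)=-1; (−1)^{-2·-2·15}·(-1)^-2·(-1)^-2 = +1.
v=∞: 15 > 0 and 5291 > 0  ⇒  (a,b)_∞ = +1.
v=7: a=7^0·(≡1), b=7^-2·(≡5) mod 7; (1|7)=+1, (5|7)=-1; (−1)^{0·-2·3}·(+1)^-2·(-1)^0 = +1.
(15, 5291 / ℚ) ramifies at {2, 3, 13, 37}: a division algebra.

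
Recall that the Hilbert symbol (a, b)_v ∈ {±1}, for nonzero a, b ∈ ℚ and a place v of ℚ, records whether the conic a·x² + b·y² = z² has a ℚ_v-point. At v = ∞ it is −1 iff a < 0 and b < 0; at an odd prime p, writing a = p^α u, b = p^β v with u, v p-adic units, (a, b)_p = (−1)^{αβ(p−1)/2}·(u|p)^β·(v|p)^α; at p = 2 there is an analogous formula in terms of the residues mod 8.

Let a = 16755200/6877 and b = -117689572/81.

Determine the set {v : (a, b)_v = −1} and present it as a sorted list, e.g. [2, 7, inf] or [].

[7, 17]

(a, b) ≡ (34034, -3553) mod (ℚ^×)²; places V = {2, 3, 5, 7, 11, 13, 17, 19, 23, ∞}.
(a,b)_5: α=2, u≡4; β=0, v≡3 (mod 5); (4|5)=+1, (3|5)=-1; sign (−1)^0·+1^0·-1^2 = +1.
(a,b)_7: α=1, u≡2; β=2, v≡3 (mod 7); (2|7)=+1, (3|7)=-1; sign (−1)^0·+1^2·-1^1 = -1.
(a,b)_2: α=9, β=2; u≡1, v≡7 (mod 8); ε(u)ε(v)=0·1, αω(v)=9·0, βω(u)=2·0; sum ≡ 0  ⇒  +1.
(a,b)_19: α=0, u≡7; β=1, v≡8 (mod 19); (7|19)=+1, (8|19)=-1; sign (−1)^0·+1^1·-1^0 = +1.
(a,b)_23: α=-2, u≡7; β=0, v≡4 (mod 23); (7|23)=-1, (4|23)=+1; sign (−1)^0·-1^0·+1^-2 = +1.
(a,b)_3: α=0, u≡2; β=-4, v≡2 (mod 3); (2|3)=-1, (2|3)=-1; sign (−1)^0·-1^-4·-1^0 = +1.
(a,b)_13: α=-1, u≡8; β=2, v≡3 (mod 13); (8|13)=-1, (3|13)=+1; sign (−1)^0·-1^2·+1^-1 = +1.
(a,b)_∞: sgn(34034)=+, sgn(-3553)=−, so +1.
(a,b)_17: α=1, u≡16; β=1, v≡10 (mod 17); (16|17)=+1, (10|17)=-1; sign (−1)^0·+1^1·-1^1 = -1.
(a,b)_11: α=1, u≡4; β=1, v≡8 (mod 11); (4|11)=+1, (8|11)=-1; sign (−1)^1·+1^1·-1^1 = +1.
|Ram(34034, -3553)| = 2, even; anisotropic at {7, 17}.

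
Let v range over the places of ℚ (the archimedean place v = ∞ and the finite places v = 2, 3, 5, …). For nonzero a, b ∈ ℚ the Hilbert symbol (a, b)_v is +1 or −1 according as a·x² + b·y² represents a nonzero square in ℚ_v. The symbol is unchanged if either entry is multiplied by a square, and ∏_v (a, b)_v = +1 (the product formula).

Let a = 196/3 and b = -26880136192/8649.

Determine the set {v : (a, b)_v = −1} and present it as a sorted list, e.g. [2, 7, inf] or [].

Mod squares: a ≡ 3, b ≡ -13. Check v ∈ {∞, 2, 3, 7, 13, 29, 31}.
v=13: a=13^0·(≡9), b=13^1·(≡12) mod 13; (9|13)=+1, (12|13)=+1; (−1)^{0·1·6}·(+1)^1·(+1)^0 = +1.
v=7: a=7^2·(≡6), b=7^4·(≡4) mod 7; (6|7)=-1, (4|7)=+1; (−1)^{2·4·3}·(-1)^4·(+1)^2 = +1.
v=29: a=29^0·(≡17), b=29^2·(≡5) mod 29; (17|29)=-1, (5|29)=+1; (−1)^{0·2·14}·(-1)^2·(+1)^0 = +1.
v=3: a=3^-1·(≡1), b=3^-2·(≡2) mod 3; (1|3)=+1, (2|3)=-1; (−1)^{-1·-2·1}·(+1)^-2·(-1)^-1 = -1.
v=∞: 3 > 0 and -13 < 0  ⇒  (a,b)_∞ = +1.
v=2: v_2(a)=2, v_2(b)=10; units ≡ 3, 3 (mod 8); ε·ε+αω+βω = 1·1+2·1+10·1 ≡ 1  ⇒  (a,b)_2 = -1.
v=31: a=31^0·(≡24), b=31^-2·(≡19) mod 31; (24|31)=-1, (19|31)=+1; (−1)^{0·-2·15}·(-1)^-2·(+1)^0 = +1.
|Ram(3, -13)| = 2, even; anisotropic at {2, 3}.

[2, 3]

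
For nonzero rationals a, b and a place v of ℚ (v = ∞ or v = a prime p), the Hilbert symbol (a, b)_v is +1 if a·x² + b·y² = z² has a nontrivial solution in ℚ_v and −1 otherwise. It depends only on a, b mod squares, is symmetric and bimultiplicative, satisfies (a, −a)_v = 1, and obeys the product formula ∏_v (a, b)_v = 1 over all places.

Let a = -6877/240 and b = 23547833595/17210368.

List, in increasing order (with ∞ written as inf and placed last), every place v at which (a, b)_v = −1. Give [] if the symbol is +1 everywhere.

[5, 13]

(a, b) ≡ (-195, 1365) mod (ℚ^×)²; places V = {2, 3, 5, 7, 11, 13, 23, 37, ∞}.
(a,b)_2: α=-4, β=-10; u≡5, v≡5 (mod 8); ε(u)ε(v)=0·0, αω(v)=-4·1, βω(u)=-10·1; sum ≡ 0  ⇒  +1.
(a,b)_7: α=0, u≡2; β=-5, v≡3 (mod 7); (2|7)=+1, (3|7)=-1; sign (−1)^0·+1^-5·-1^0 = +1.
(a,b)_11: α=0, u≡1; β=2, v≡1 (mod 11); (1|11)=+1, (1|11)=+1; sign (−1)^0·+1^2·+1^0 = +1.
(a,b)_5: α=-1, u≡1; β=1, v≡3 (mod 5); (1|5)=+1, (3|5)=-1; sign (−1)^0·+1^1·-1^-1 = -1.
(a,b)_∞: sgn(-195)=−, sgn(1365)=+, so +1.
(a,b)_3: α=-1, u≡1; β=7, v≡2 (mod 3); (1|3)=+1, (2|3)=-1; sign (−1)^1·+1^7·-1^-1 = +1.
(a,b)_37: α=0, u≡27; β=2, v≡28 (mod 37); (27|37)=+1, (28|37)=+1; sign (−1)^0·+1^2·+1^0 = +1.
(a,b)_13: α=1, u≡5; β=1, v≡1 (mod 13); (5|13)=-1, (1|13)=+1; sign (−1)^0·-1^1·+1^1 = -1.
(a,b)_23: α=2, u≡1; β=0, v≡8 (mod 23); (1|23)=+1, (8|23)=+1; sign (−1)^0·+1^0·+1^2 = +1.
Ram(-195, 1365) = {5, 13}; no ℚ_5-point on the conic.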